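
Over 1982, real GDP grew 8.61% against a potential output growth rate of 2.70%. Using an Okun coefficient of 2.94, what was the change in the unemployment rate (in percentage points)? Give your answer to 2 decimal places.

-2.01 percentage points

Growth-rate Okun's law: g_Y = g_Y* - β × Δu, so Δu = (g_Y* - g_Y)/β.
Δu = (2.7 - 8.61)/2.94 = -5.91/2.94 = -2.01 percentage points.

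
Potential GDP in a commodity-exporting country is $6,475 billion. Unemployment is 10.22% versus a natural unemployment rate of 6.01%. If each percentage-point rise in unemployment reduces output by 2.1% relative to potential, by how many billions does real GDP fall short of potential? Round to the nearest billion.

Output gap = -2.1 × (10.22 - 6.01) = -2.1 × 4.21 = -8.841%.
Actual GDP ≈ 6475 × 0.91159 ≈ 5903 billion, so the shortfall is 6475 - 5903 = 572 billion.

$572 billion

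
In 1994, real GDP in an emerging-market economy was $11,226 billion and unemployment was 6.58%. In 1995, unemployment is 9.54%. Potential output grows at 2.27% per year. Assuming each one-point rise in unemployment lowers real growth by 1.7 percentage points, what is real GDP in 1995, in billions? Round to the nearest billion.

$10,916 billion

Δu = 9.54 - 6.58 = 2.96 points.
Okun's law (growth form): g_Y = g_Y* - β × Δu = 2.27 - 1.7 × (2.96) = 2.27 - 5.032 = -2.762%.
Real GDP in the next year = 11226 × (1 - 2.762/100) = 11226 × 0.97238 ≈ 10916 billion.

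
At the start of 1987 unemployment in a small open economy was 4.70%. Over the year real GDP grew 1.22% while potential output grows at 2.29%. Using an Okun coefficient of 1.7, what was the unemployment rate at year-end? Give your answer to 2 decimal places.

Growth-rate Okun's law: g_Y = g_Y* - β × Δu, so Δu = (g_Y* - g_Y)/β.
Δu = (2.29 - 1.22)/1.7 = 1.07/1.7 = 0.63 percentage points.
Year-end unemployment = 4.7 + 0.63 = 5.33%.

5.33%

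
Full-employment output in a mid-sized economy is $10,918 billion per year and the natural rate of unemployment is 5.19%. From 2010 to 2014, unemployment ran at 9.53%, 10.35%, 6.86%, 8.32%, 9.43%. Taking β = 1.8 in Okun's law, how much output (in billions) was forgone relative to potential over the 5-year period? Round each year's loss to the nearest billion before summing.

Year 2010: gap = -1.8 × (9.53 - 5.19) = -7.812%, loss ≈ 10918 × 7.812/100 ≈ 853.
Year 2011: gap = -1.8 × (10.35 - 5.19) = -9.288%, loss ≈ 10918 × 9.288/100 ≈ 1014.
Year 2012: gap = -1.8 × (6.86 - 5.19) = -3.006%, loss ≈ 10918 × 3.006/100 ≈ 328.
Year 2013: gap = -1.8 × (8.32 - 5.19) = -5.634%, loss ≈ 10918 × 5.634/100 ≈ 615.
Year 2014: gap = -1.8 × (9.43 - 5.19) = -7.632%, loss ≈ 10918 × 7.632/100 ≈ 833.
Total lost output = 853 + 1014 + 328 + 615 + 833 = 3643 billion.

$3,643 billion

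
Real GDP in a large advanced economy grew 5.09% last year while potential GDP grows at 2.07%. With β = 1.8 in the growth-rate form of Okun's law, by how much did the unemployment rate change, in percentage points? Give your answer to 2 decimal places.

Growth-rate Okun's law: g_Y = g_Y* - β × Δu, so Δu = (g_Y* - g_Y)/β.
Δu = (2.07 - 5.09)/1.8 = -3.02/1.8 = -1.68 percentage points.

-1.68 percentage points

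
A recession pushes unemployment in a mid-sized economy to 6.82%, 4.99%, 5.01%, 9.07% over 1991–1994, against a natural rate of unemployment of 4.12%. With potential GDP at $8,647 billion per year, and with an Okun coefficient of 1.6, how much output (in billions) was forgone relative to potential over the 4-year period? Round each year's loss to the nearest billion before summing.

$1,302 billion

Year 1991: gap = -1.6 × (6.82 - 4.12) = -4.32%, loss ≈ 8647 × 4.32/100 ≈ 374.
Year 1992: gap = -1.6 × (4.99 - 4.12) = -1.392%, loss ≈ 8647 × 1.392/100 ≈ 120.
Year 1993: gap = -1.6 × (5.01 - 4.12) = -1.424%, loss ≈ 8647 × 1.424/100 ≈ 123.
Year 1994: gap = -1.6 × (9.07 - 4.12) = -7.92%, loss ≈ 8647 × 7.92/100 ≈ 685.
Total lost output = 374 + 120 + 123 + 685 = 1302 billion.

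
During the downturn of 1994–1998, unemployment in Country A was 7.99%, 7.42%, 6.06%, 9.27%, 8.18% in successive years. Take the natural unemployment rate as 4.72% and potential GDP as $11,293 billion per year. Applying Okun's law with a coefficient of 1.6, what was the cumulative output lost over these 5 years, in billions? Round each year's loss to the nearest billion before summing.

$2,768 billion

Year 1994: gap = -1.6 × (7.99 - 4.72) = -5.232%, loss ≈ 11293 × 5.232/100 ≈ 591.
Year 1995: gap = -1.6 × (7.42 - 4.72) = -4.32%, loss ≈ 11293 × 4.32/100 ≈ 488.
Year 1996: gap = -1.6 × (6.06 - 4.72) = -2.144%, loss ≈ 11293 × 2.144/100 ≈ 242.
Year 1997: gap = -1.6 × (9.27 - 4.72) = -7.28%, loss ≈ 11293 × 7.28/100 ≈ 822.
Year 1998: gap = -1.6 × (8.18 - 4.72) = -5.536%, loss ≈ 11293 × 5.536/100 ≈ 625.
Total lost output = 591 + 488 + 242 + 822 + 625 = 2768 billion.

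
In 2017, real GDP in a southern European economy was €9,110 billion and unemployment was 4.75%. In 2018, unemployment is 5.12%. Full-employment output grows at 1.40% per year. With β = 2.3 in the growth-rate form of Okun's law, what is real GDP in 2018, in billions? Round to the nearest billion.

Δu = 5.12 - 4.75 = 0.37 points.
Okun's law (growth form): g_Y = g_Y* - β × Δu = 1.40 - 2.3 × (0.37) = 1.4 - 0.851 = 0.549%.
Real GDP in the next year = 9110 × (1 + 0.549/100) = 9110 × 1.00549 ≈ 9160 billion.

€9,160 billion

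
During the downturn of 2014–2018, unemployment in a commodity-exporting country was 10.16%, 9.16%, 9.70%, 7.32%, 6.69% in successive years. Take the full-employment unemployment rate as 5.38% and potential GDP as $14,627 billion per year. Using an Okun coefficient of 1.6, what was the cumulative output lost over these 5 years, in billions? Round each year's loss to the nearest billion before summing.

$3,776 billion

Year 2014: gap = -1.6 × (10.16 - 5.38) = -7.648%, loss ≈ 14627 × 7.648/100 ≈ 1119.
Year 2015: gap = -1.6 × (9.16 - 5.38) = -6.048%, loss ≈ 14627 × 6.048/100 ≈ 885.
Year 2016: gap = -1.6 × (9.7 - 5.38) = -6.912%, loss ≈ 14627 × 6.912/100 ≈ 1011.
Year 2017: gap = -1.6 × (7.32 - 5.38) = -3.104%, loss ≈ 14627 × 3.104/100 ≈ 454.
Year 2018: gap = -1.6 × (6.69 - 5.38) = -2.096%, loss ≈ 14627 × 2.096/100 ≈ 307.
Total lost output = 1119 + 885 + 1011 + 454 + 307 = 3776 billion.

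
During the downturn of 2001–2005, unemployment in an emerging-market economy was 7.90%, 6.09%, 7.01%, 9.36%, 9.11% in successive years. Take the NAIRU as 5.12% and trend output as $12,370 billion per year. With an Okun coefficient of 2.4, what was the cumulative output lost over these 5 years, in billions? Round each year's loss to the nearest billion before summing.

$4,118 billion

Year 2001: gap = -2.4 × (7.9 - 5.12) = -6.672%, loss ≈ 12370 × 6.672/100 ≈ 825.
Year 2002: gap = -2.4 × (6.09 - 5.12) = -2.328%, loss ≈ 12370 × 2.328/100 ≈ 288.
Year 2003: gap = -2.4 × (7.01 - 5.12) = -4.536%, loss ≈ 12370 × 4.536/100 ≈ 561.
Year 2004: gap = -2.4 × (9.36 - 5.12) = -10.176%, loss ≈ 12370 × 10.176/100 ≈ 1259.
Year 2005: gap = -2.4 × (9.11 - 5.12) = -9.576%, loss ≈ 12370 × 9.576/100 ≈ 1185.
Total lost output = 825 + 288 + 561 + 1259 + 1185 = 4118 billion.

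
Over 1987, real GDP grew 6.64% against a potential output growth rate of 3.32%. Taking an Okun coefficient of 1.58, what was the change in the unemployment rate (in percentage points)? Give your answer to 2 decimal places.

-2.10 percentage points

Growth-rate Okun's law: g_Y = g_Y* - β × Δu, so Δu = (g_Y* - g_Y)/β.
Δu = (3.32 - 6.64)/1.58 = -3.32/1.58 = -2.10 percentage points.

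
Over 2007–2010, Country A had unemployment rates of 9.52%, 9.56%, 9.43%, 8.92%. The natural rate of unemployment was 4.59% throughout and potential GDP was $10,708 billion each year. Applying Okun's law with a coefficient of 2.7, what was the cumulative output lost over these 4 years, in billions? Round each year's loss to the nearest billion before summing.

Year 2007: gap = -2.7 × (9.52 - 4.59) = -13.311%, loss ≈ 10708 × 13.311/100 ≈ 1425.
Year 2008: gap = -2.7 × (9.56 - 4.59) = -13.419%, loss ≈ 10708 × 13.419/100 ≈ 1437.
Year 2009: gap = -2.7 × (9.43 - 4.59) = -13.068%, loss ≈ 10708 × 13.068/100 ≈ 1399.
Year 2010: gap = -2.7 × (8.92 - 4.59) = -11.691%, loss ≈ 10708 × 11.691/100 ≈ 1252.
Total lost output = 1425 + 1437 + 1399 + 1252 = 5513 billion.

$5,513 billion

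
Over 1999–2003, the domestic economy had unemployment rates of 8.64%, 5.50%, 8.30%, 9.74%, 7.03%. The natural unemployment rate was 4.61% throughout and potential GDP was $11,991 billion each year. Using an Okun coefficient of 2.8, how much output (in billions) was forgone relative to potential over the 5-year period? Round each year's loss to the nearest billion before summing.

Year 1999: gap = -2.8 × (8.64 - 4.61) = -11.284%, loss ≈ 11991 × 11.284/100 ≈ 1353.
Year 2000: gap = -2.8 × (5.5 - 4.61) = -2.492%, loss ≈ 11991 × 2.492/100 ≈ 299.
Year 2001: gap = -2.8 × (8.3 - 4.61) = -10.332%, loss ≈ 11991 × 10.332/100 ≈ 1239.
Year 2002: gap = -2.8 × (9.74 - 4.61) = -14.364%, loss ≈ 11991 × 14.364/100 ≈ 1722.
Year 2003: gap = -2.8 × (7.03 - 4.61) = -6.776%, loss ≈ 11991 × 6.776/100 ≈ 813.
Total lost output = 1353 + 299 + 1239 + 1722 + 813 = 5426 billion.

$5,426 billion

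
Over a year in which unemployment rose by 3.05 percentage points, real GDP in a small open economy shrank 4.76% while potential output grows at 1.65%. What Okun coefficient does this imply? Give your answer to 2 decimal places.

β ≈ 2.10

Growth form: g_Y = g_Y* - β × Δu, so β = (g_Y* - g_Y)/Δu.
β = (1.65 + 4.76)/3.05 = 6.41/3.05 = 2.10.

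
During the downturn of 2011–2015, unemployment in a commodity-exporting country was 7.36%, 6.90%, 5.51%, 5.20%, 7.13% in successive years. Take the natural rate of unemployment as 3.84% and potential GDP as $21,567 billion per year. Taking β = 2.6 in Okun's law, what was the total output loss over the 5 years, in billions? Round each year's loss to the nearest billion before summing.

$7,234 billion

Year 2011: gap = -2.6 × (7.36 - 3.84) = -9.152%, loss ≈ 21567 × 9.152/100 ≈ 1974.
Year 2012: gap = -2.6 × (6.9 - 3.84) = -7.956%, loss ≈ 21567 × 7.956/100 ≈ 1716.
Year 2013: gap = -2.6 × (5.51 - 3.84) = -4.342%, loss ≈ 21567 × 4.342/100 ≈ 936.
Year 2014: gap = -2.6 × (5.2 - 3.84) = -3.536%, loss ≈ 21567 × 3.536/100 ≈ 763.
Year 2015: gap = -2.6 × (7.13 - 3.84) = -8.554%, loss ≈ 21567 × 8.554/100 ≈ 1845.
Total lost output = 1974 + 1716 + 936 + 763 + 1845 = 7234 billion.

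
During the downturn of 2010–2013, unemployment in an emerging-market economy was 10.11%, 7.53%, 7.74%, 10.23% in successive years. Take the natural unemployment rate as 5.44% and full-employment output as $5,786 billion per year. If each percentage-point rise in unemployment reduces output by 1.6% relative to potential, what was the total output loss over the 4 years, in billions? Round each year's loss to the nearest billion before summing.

$1,281 billion

Year 2010: gap = -1.6 × (10.11 - 5.44) = -7.472%, loss ≈ 5786 × 7.472/100 ≈ 432.
Year 2011: gap = -1.6 × (7.53 - 5.44) = -3.344%, loss ≈ 5786 × 3.344/100 ≈ 193.
Year 2012: gap = -1.6 × (7.74 - 5.44) = -3.68%, loss ≈ 5786 × 3.68/100 ≈ 213.
Year 2013: gap = -1.6 × (10.23 - 5.44) = -7.664%, loss ≈ 5786 × 7.664/100 ≈ 443.
Total lost output = 432 + 193 + 213 + 443 = 1281 billion.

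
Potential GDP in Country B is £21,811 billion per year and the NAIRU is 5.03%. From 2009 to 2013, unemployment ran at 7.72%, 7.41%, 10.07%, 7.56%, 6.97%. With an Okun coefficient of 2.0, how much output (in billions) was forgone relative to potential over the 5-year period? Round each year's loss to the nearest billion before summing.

Year 2009: gap = -2.0 × (7.72 - 5.03) = -5.38%, loss ≈ 21811 × 5.38/100 ≈ 1173.
Year 2010: gap = -2.0 × (7.41 - 5.03) = -4.76%, loss ≈ 21811 × 4.76/100 ≈ 1038.
Year 2011: gap = -2.0 × (10.07 - 5.03) = -10.08%, loss ≈ 21811 × 10.08/100 ≈ 2199.
Year 2012: gap = -2.0 × (7.56 - 5.03) = -5.06%, loss ≈ 21811 × 5.06/100 ≈ 1104.
Year 2013: gap = -2.0 × (6.97 - 5.03) = -3.88%, loss ≈ 21811 × 3.88/100 ≈ 846.
Total lost output = 1173 + 1038 + 2199 + 1104 + 846 = 6360 billion.

£6,360 billion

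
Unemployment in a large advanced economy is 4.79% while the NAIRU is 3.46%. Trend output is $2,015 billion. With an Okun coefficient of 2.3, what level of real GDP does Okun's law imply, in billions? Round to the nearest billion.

Unemployment gap = 4.79 - 3.46 = 1.33 points, so the output gap is -2.3 × 1.33 = -3.059%.
Actual GDP = 2015 × (1 - 3.059/100) = 2015 × 0.96941 ≈ 1953 billion.

$1,953 billion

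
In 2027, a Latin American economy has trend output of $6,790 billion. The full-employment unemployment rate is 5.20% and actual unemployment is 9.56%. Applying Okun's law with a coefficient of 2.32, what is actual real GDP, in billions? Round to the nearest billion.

$6,103 billion

Unemployment gap = 9.56 - 5.2 = 4.36 points, so the output gap is -2.32 × 4.36 = -10.1152%.
Actual GDP = 6790 × (1 - 10.1152/100) = 6790 × 0.898848 ≈ 6103 billion.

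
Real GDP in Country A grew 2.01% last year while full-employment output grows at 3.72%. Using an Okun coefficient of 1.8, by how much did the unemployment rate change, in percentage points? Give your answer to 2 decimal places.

Growth-rate Okun's law: g_Y = g_Y* - β × Δu, so Δu = (g_Y* - g_Y)/β.
Δu = (3.72 - 2.01)/1.8 = 1.71/1.8 = 0.95 percentage points.

0.95 percentage points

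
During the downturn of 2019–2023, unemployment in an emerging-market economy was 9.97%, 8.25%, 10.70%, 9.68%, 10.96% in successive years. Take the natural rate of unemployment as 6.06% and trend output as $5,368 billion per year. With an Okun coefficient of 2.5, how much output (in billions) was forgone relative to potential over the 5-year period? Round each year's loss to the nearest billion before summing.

$2,586 billion

Year 2019: gap = -2.5 × (9.97 - 6.06) = -9.775%, loss ≈ 5368 × 9.775/100 ≈ 525.
Year 2020: gap = -2.5 × (8.25 - 6.06) = -5.475%, loss ≈ 5368 × 5.475/100 ≈ 294.
Year 2021: gap = -2.5 × (10.7 - 6.06) = -11.6%, loss ≈ 5368 × 11.6/100 ≈ 623.
Year 2022: gap = -2.5 × (9.68 - 6.06) = -9.05%, loss ≈ 5368 × 9.05/100 ≈ 486.
Year 2023: gap = -2.5 × (10.96 - 6.06) = -12.25%, loss ≈ 5368 × 12.25/100 ≈ 658.
Total lost output = 525 + 294 + 623 + 486 + 658 = 2586 billion.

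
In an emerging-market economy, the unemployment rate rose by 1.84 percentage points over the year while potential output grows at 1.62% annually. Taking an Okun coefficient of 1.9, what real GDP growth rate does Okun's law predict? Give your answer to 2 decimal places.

-1.88%

Growth-rate Okun's law: g_Y = g_Y* - β × Δu.
g_Y = 1.62 - 1.9 × (1.84) = 1.62 - 3.496 = -1.876%, i.e. -1.88% to 2 d.p.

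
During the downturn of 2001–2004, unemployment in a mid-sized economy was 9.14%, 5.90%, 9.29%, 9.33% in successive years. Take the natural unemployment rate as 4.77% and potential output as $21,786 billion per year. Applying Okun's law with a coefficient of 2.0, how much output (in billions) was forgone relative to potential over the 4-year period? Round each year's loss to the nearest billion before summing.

$6,352 billion

Year 2001: gap = -2.0 × (9.14 - 4.77) = -8.74%, loss ≈ 21786 × 8.74/100 ≈ 1904.
Year 2002: gap = -2.0 × (5.9 - 4.77) = -2.26%, loss ≈ 21786 × 2.26/100 ≈ 492.
Year 2003: gap = -2.0 × (9.29 - 4.77) = -9.04%, loss ≈ 21786 × 9.04/100 ≈ 1969.
Year 2004: gap = -2.0 × (9.33 - 4.77) = -9.12%, loss ≈ 21786 × 9.12/100 ≈ 1987.
Total lost output = 1904 + 492 + 1969 + 1987 = 6352 billion.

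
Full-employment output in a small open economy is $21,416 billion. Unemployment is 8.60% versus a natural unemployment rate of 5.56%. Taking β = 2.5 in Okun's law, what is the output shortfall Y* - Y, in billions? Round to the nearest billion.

$1,628 billion

Output gap = -2.5 × (8.6 - 5.56) = -2.5 × 3.04 = -7.6%.
Actual GDP ≈ 21416 × 0.924 ≈ 19788 billion, so the shortfall is 21416 - 19788 = 1628 billion.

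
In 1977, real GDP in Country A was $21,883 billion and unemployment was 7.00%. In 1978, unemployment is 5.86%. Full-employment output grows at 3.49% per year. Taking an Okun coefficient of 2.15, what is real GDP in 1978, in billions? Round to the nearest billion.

$23,183 billion

Δu = 5.86 - 7 = -1.14 points.
Okun's law (growth form): g_Y = g_Y* - β × Δu = 3.49 - 2.15 × (-1.14) = 3.49 + 2.451 = 5.941%.
Real GDP in the next year = 21883 × (1 + 5.941/100) = 21883 × 1.05941 ≈ 23183 billion.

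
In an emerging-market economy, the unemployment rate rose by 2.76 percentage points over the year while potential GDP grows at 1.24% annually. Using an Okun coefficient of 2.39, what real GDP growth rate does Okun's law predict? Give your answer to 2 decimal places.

-5.36%

Growth-rate Okun's law: g_Y = g_Y* - β × Δu.
g_Y = 1.24 - 2.39 × (2.76) = 1.24 - 6.5964 = -5.3564%, i.e. -5.36% to 2 d.p.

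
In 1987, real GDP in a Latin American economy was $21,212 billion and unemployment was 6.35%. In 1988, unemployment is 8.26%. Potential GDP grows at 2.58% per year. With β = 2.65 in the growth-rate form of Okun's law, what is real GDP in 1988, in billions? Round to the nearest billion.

$20,686 billion

Δu = 8.26 - 6.35 = 1.91 points.
Okun's law (growth form): g_Y = g_Y* - β × Δu = 2.58 - 2.65 × (1.91) = 2.58 - 5.0615 = -2.4815%.
Real GDP in the next year = 21212 × (1 - 2.4815/100) = 21212 × 0.975185 ≈ 20686 billion.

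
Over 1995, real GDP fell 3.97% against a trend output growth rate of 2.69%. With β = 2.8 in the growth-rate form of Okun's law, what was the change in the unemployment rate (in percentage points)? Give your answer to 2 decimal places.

2.38 percentage points

Growth-rate Okun's law: g_Y = g_Y* - β × Δu, so Δu = (g_Y* - g_Y)/β.
Δu = (2.69 + 3.97)/2.8 = 6.66/2.8 = 2.38 percentage points.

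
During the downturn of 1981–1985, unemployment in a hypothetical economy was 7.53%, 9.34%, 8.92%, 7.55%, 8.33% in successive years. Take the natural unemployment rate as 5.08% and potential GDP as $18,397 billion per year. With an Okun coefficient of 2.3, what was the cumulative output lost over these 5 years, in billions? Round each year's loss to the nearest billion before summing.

Year 1981: gap = -2.3 × (7.53 - 5.08) = -5.635%, loss ≈ 18397 × 5.635/100 ≈ 1037.
Year 1982: gap = -2.3 × (9.34 - 5.08) = -9.798%, loss ≈ 18397 × 9.798/100 ≈ 1803.
Year 1983: gap = -2.3 × (8.92 - 5.08) = -8.832%, loss ≈ 18397 × 8.832/100 ≈ 1625.
Year 1984: gap = -2.3 × (7.55 - 5.08) = -5.681%, loss ≈ 18397 × 5.681/100 ≈ 1045.
Year 1985: gap = -2.3 × (8.33 - 5.08) = -7.475%, loss ≈ 18397 × 7.475/100 ≈ 1375.
Total lost output = 1037 + 1803 + 1625 + 1045 + 1375 = 6885 billion.

$6,885 billion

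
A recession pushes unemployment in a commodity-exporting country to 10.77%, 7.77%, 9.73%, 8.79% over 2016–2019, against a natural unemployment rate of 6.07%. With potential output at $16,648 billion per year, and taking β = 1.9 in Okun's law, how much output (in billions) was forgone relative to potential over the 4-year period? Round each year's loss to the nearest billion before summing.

Year 2016: gap = -1.9 × (10.77 - 6.07) = -8.93%, loss ≈ 16648 × 8.93/100 ≈ 1487.
Year 2017: gap = -1.9 × (7.77 - 6.07) = -3.23%, loss ≈ 16648 × 3.23/100 ≈ 538.
Year 2018: gap = -1.9 × (9.73 - 6.07) = -6.954%, loss ≈ 16648 × 6.954/100 ≈ 1158.
Year 2019: gap = -1.9 × (8.79 - 6.07) = -5.168%, loss ≈ 16648 × 5.168/100 ≈ 860.
Total lost output = 1487 + 538 + 1158 + 860 = 4043 billion.

$4,043 billion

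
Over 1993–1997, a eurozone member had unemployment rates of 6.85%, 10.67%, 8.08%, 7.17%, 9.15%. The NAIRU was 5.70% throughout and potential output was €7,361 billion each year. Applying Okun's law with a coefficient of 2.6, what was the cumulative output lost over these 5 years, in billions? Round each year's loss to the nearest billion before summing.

€2,567 billion

Year 1993: gap = -2.6 × (6.85 - 5.7) = -2.99%, loss ≈ 7361 × 2.99/100 ≈ 220.
Year 1994: gap = -2.6 × (10.67 - 5.7) = -12.922%, loss ≈ 7361 × 12.922/100 ≈ 951.
Year 1995: gap = -2.6 × (8.08 - 5.7) = -6.188%, loss ≈ 7361 × 6.188/100 ≈ 455.
Year 1996: gap = -2.6 × (7.17 - 5.7) = -3.822%, loss ≈ 7361 × 3.822/100 ≈ 281.
Year 1997: gap = -2.6 × (9.15 - 5.7) = -8.97%, loss ≈ 7361 × 8.97/100 ≈ 660.
Total lost output = 220 + 951 + 455 + 281 + 660 = 2567 billion.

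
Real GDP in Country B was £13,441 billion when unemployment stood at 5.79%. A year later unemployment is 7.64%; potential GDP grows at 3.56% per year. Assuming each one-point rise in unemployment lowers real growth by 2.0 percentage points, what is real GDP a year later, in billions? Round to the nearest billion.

£13,422 billion

Δu = 7.64 - 5.79 = 1.85 points.
Okun's law (growth form): g_Y = g_Y* - β × Δu = 3.56 - 2.0 × (1.85) = 3.56 - 3.7 = -0.14%.
Real GDP in the next year = 13441 × (1 - 0.14/100) = 13441 × 0.9986 ≈ 13422 billion.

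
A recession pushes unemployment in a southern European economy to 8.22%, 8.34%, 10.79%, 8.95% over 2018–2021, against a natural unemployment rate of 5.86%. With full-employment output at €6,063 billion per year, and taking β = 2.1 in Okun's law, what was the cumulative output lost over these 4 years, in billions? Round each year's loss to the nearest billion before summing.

€1,637 billion

Year 2018: gap = -2.1 × (8.22 - 5.86) = -4.956%, loss ≈ 6063 × 4.956/100 ≈ 300.
Year 2019: gap = -2.1 × (8.34 - 5.86) = -5.208%, loss ≈ 6063 × 5.208/100 ≈ 316.
Year 2020: gap = -2.1 × (10.79 - 5.86) = -10.353%, loss ≈ 6063 × 10.353/100 ≈ 628.
Year 2021: gap = -2.1 × (8.95 - 5.86) = -6.489%, loss ≈ 6063 × 6.489/100 ≈ 393.
Total lost output = 300 + 316 + 628 + 393 = 1637 billion.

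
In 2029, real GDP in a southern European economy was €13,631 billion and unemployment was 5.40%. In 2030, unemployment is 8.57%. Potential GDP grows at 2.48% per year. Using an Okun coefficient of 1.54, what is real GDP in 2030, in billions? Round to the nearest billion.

Δu = 8.57 - 5.4 = 3.17 points.
Okun's law (growth form): g_Y = g_Y* - β × Δu = 2.48 - 1.54 × (3.17) = 2.48 - 4.8818 = -2.4018%.
Real GDP in the next year = 13631 × (1 - 2.4018/100) = 13631 × 0.975982 ≈ 13304 billion.

€13,304 billion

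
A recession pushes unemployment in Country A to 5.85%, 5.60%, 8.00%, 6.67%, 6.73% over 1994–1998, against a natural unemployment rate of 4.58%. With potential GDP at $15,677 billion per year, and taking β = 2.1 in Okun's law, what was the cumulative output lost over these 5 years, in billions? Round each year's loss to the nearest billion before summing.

$3,276 billion

Year 1994: gap = -2.1 × (5.85 - 4.58) = -2.667%, loss ≈ 15677 × 2.667/100 ≈ 418.
Year 1995: gap = -2.1 × (5.6 - 4.58) = -2.142%, loss ≈ 15677 × 2.142/100 ≈ 336.
Year 1996: gap = -2.1 × (8 - 4.58) = -7.182%, loss ≈ 15677 × 7.182/100 ≈ 1126.
Year 1997: gap = -2.1 × (6.67 - 4.58) = -4.389%, loss ≈ 15677 × 4.389/100 ≈ 688.
Year 1998: gap = -2.1 × (6.73 - 4.58) = -4.515%, loss ≈ 15677 × 4.515/100 ≈ 708.
Total lost output = 418 + 336 + 1126 + 688 + 708 = 3276 billion.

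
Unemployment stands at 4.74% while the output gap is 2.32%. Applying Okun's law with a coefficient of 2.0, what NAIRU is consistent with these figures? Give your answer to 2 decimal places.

From Okun's law, u - u* = -(output gap)/β = -(2.32)/2.0 = -1.16 points.
So u* = 4.74 + 1.16 = 5.90%.

5.90%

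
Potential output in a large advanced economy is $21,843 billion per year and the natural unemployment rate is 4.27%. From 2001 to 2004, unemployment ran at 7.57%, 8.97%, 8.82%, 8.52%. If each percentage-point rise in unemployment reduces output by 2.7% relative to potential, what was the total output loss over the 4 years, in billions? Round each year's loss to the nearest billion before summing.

$9,907 billion

Year 2001: gap = -2.7 × (7.57 - 4.27) = -8.91%, loss ≈ 21843 × 8.91/100 ≈ 1946.
Year 2002: gap = -2.7 × (8.97 - 4.27) = -12.69%, loss ≈ 21843 × 12.69/100 ≈ 2772.
Year 2003: gap = -2.7 × (8.82 - 4.27) = -12.285%, loss ≈ 21843 × 12.285/100 ≈ 2683.
Year 2004: gap = -2.7 × (8.52 - 4.27) = -11.475%, loss ≈ 21843 × 11.475/100 ≈ 2506.
Total lost output = 1946 + 2772 + 2683 + 2506 = 9907 billion.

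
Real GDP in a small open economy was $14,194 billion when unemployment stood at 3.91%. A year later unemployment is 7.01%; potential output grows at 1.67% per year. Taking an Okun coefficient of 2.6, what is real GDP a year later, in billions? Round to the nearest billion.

Δu = 7.01 - 3.91 = 3.1 points.
Okun's law (growth form): g_Y = g_Y* - β × Δu = 1.67 - 2.6 × (3.10) = 1.67 - 8.06 = -6.39%.
Real GDP in the next year = 14194 × (1 - 6.39/100) = 14194 × 0.9361 ≈ 13287 billion.

$13,287 billion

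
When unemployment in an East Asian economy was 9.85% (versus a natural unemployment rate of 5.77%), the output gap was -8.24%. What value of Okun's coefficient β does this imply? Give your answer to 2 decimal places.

β ≈ 2.02

Okun's law: output gap = -β × (u - u*).
-8.24 = -β × (9.85 - 5.77) = -β × 4.08, so β = 8.24/4.08 = 2.02.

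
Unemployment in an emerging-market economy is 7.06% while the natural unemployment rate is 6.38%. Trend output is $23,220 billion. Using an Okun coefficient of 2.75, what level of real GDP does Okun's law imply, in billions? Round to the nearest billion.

$22,786 billion

Unemployment gap = 7.06 - 6.38 = 0.68 points, so the output gap is -2.75 × 0.68 = -1.87%.
Actual GDP = 23220 × (1 - 1.87/100) = 23220 × 0.9813 ≈ 22786 billion.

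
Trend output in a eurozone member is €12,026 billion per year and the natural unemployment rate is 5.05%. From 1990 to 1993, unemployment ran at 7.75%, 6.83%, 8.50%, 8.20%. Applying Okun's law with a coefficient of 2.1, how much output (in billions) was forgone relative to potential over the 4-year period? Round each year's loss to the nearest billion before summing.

Year 1990: gap = -2.1 × (7.75 - 5.05) = -5.67%, loss ≈ 12026 × 5.67/100 ≈ 682.
Year 1991: gap = -2.1 × (6.83 - 5.05) = -3.738%, loss ≈ 12026 × 3.738/100 ≈ 450.
Year 1992: gap = -2.1 × (8.5 - 5.05) = -7.245%, loss ≈ 12026 × 7.245/100 ≈ 871.
Year 1993: gap = -2.1 × (8.2 - 5.05) = -6.615%, loss ≈ 12026 × 6.615/100 ≈ 796.
Total lost output = 682 + 450 + 871 + 796 = 2799 billion.

€2,799 billion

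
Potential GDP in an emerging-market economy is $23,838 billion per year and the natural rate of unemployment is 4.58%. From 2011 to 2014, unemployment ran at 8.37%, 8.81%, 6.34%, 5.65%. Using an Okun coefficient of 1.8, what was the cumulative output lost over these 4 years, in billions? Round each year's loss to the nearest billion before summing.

$4,655 billion

Year 2011: gap = -1.8 × (8.37 - 4.58) = -6.822%, loss ≈ 23838 × 6.822/100 ≈ 1626.
Year 2012: gap = -1.8 × (8.81 - 4.58) = -7.614%, loss ≈ 23838 × 7.614/100 ≈ 1815.
Year 2013: gap = -1.8 × (6.34 - 4.58) = -3.168%, loss ≈ 23838 × 3.168/100 ≈ 755.
Year 2014: gap = -1.8 × (5.65 - 4.58) = -1.926%, loss ≈ 23838 × 1.926/100 ≈ 459.
Total lost output = 1626 + 1815 + 755 + 459 = 4655 billion.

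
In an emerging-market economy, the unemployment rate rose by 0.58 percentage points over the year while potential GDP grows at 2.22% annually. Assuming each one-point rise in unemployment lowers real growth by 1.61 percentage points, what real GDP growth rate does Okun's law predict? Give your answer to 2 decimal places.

1.29%

Growth-rate Okun's law: g_Y = g_Y* - β × Δu.
g_Y = 2.22 - 1.61 × (0.58) = 2.22 - 0.9338 = 1.2862%, i.e. 1.29% to 2 d.p.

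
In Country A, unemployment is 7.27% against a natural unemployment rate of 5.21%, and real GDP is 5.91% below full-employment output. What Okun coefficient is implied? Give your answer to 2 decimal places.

β ≈ 2.87

Okun's law: output gap = -β × (u - u*).
-5.91 = -β × (7.27 - 5.21) = -β × 2.06, so β = 5.91/2.06 = 2.87.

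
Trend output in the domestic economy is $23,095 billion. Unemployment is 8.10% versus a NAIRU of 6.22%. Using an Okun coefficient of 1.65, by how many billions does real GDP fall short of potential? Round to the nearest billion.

Output gap = -1.65 × (8.1 - 6.22) = -1.65 × 1.88 = -3.102%.
Actual GDP ≈ 23095 × 0.96898 ≈ 22379 billion, so the shortfall is 23095 - 22379 = 716 billion.

$716 billion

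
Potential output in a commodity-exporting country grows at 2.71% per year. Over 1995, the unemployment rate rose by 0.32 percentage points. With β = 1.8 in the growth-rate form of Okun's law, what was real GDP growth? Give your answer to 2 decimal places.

Growth-rate Okun's law: g_Y = g_Y* - β × Δu.
g_Y = 2.71 - 1.8 × (0.32) = 2.71 - 0.576 = 2.134%, i.e. 2.13% to 2 d.p.

2.13%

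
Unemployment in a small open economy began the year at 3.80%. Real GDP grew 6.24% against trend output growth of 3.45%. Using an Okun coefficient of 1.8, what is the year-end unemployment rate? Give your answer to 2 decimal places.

2.25%

Growth-rate Okun's law: g_Y = g_Y* - β × Δu, so Δu = (g_Y* - g_Y)/β.
Δu = (3.45 - 6.24)/1.8 = -2.79/1.8 = -1.55 percentage points.
Year-end unemployment = 3.8 - 1.55 = 2.25%.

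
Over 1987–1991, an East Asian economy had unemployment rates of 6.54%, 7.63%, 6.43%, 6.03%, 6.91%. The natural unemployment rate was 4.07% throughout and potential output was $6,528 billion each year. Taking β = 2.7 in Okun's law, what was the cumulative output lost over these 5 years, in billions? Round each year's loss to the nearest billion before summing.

Year 1987: gap = -2.7 × (6.54 - 4.07) = -6.669%, loss ≈ 6528 × 6.669/100 ≈ 435.
Year 1988: gap = -2.7 × (7.63 - 4.07) = -9.612%, loss ≈ 6528 × 9.612/100 ≈ 627.
Year 1989: gap = -2.7 × (6.43 - 4.07) = -6.372%, loss ≈ 6528 × 6.372/100 ≈ 416.
Year 1990: gap = -2.7 × (6.03 - 4.07) = -5.292%, loss ≈ 6528 × 5.292/100 ≈ 345.
Year 1991: gap = -2.7 × (6.91 - 4.07) = -7.668%, loss ≈ 6528 × 7.668/100 ≈ 501.
Total lost output = 435 + 627 + 416 + 345 + 501 = 2324 billion.

$2,324 billion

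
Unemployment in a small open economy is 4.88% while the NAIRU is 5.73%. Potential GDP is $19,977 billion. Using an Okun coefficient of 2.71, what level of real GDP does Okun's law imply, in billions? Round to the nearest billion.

Unemployment gap = 4.88 - 5.73 = -0.85 points, so the output gap is -2.71 × (-0.85) = 2.3035%.
Actual GDP = 19977 × (1 + 2.3035/100) = 19977 × 1.023035 ≈ 20437 billion.

$20,437 billion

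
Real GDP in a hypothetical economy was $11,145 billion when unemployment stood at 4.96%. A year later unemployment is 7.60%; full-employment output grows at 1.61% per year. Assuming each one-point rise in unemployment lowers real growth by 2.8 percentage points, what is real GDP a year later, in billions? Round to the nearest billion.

$10,501 billion

Δu = 7.6 - 4.96 = 2.64 points.
Okun's law (growth form): g_Y = g_Y* - β × Δu = 1.61 - 2.8 × (2.64) = 1.61 - 7.392 = -5.782%.
Real GDP in the next year = 11145 × (1 - 5.782/100) = 11145 × 0.94218 ≈ 10501 billion.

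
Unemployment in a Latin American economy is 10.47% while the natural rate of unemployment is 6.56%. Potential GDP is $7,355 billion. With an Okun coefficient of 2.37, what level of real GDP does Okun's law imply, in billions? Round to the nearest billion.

Unemployment gap = 10.47 - 6.56 = 3.91 points, so the output gap is -2.37 × 3.91 = -9.2667%.
Actual GDP = 7355 × (1 - 9.2667/100) = 7355 × 0.907333 ≈ 6673 billion.

$6,673 billion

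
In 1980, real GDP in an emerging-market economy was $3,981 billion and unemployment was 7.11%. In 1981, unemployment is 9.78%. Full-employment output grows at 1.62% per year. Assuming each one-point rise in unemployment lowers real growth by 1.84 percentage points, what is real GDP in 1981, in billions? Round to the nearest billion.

Δu = 9.78 - 7.11 = 2.67 points.
Okun's law (growth form): g_Y = g_Y* - β × Δu = 1.62 - 1.84 × (2.67) = 1.62 - 4.9128 = -3.2928%.
Real GDP in the next year = 3981 × (1 - 3.2928/100) = 3981 × 0.967072 ≈ 3850 billion.

$3,850 billion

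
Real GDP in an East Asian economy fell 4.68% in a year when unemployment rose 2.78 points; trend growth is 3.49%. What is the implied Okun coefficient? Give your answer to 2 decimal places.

Growth form: g_Y = g_Y* - β × Δu, so β = (g_Y* - g_Y)/Δu.
β = (3.49 + 4.68)/2.78 = 8.17/2.78 = 2.94.

β ≈ 2.94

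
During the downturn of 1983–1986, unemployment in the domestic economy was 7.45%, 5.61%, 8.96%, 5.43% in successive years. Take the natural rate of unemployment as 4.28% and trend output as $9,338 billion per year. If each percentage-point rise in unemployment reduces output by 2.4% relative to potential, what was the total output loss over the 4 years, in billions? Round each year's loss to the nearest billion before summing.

Year 1983: gap = -2.4 × (7.45 - 4.28) = -7.608%, loss ≈ 9338 × 7.608/100 ≈ 710.
Year 1984: gap = -2.4 × (5.61 - 4.28) = -3.192%, loss ≈ 9338 × 3.192/100 ≈ 298.
Year 1985: gap = -2.4 × (8.96 - 4.28) = -11.232%, loss ≈ 9338 × 11.232/100 ≈ 1049.
Year 1986: gap = -2.4 × (5.43 - 4.28) = -2.76%, loss ≈ 9338 × 2.76/100 ≈ 258.
Total lost output = 710 + 298 + 1049 + 258 = 2315 billion.

$2,315 billion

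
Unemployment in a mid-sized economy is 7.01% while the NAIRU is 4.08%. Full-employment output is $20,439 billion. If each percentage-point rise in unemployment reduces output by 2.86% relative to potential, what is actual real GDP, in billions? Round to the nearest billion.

Unemployment gap = 7.01 - 4.08 = 2.93 points, so the output gap is -2.86 × 2.93 = -8.3798%.
Actual GDP = 20439 × (1 - 8.3798/100) = 20439 × 0.916202 ≈ 18726 billion.

$18,726 billion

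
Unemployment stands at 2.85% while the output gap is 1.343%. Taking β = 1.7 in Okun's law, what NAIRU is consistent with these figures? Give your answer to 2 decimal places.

From Okun's law, u - u* = -(output gap)/β = -(1.343)/1.7 = -0.79 points.
So u* = 2.85 + 0.79 = 3.64%.

3.64%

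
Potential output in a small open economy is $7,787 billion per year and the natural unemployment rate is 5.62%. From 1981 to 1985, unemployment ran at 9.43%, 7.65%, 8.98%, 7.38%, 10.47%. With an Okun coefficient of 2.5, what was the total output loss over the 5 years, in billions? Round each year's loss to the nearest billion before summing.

Year 1981: gap = -2.5 × (9.43 - 5.62) = -9.525%, loss ≈ 7787 × 9.525/100 ≈ 742.
Year 1982: gap = -2.5 × (7.65 - 5.62) = -5.075%, loss ≈ 7787 × 5.075/100 ≈ 395.
Year 1983: gap = -2.5 × (8.98 - 5.62) = -8.4%, loss ≈ 7787 × 8.4/100 ≈ 654.
Year 1984: gap = -2.5 × (7.38 - 5.62) = -4.4%, loss ≈ 7787 × 4.4/100 ≈ 343.
Year 1985: gap = -2.5 × (10.47 - 5.62) = -12.125%, loss ≈ 7787 × 12.125/100 ≈ 944.
Total lost output = 742 + 395 + 654 + 343 + 944 = 3078 billion.

$3,078 billion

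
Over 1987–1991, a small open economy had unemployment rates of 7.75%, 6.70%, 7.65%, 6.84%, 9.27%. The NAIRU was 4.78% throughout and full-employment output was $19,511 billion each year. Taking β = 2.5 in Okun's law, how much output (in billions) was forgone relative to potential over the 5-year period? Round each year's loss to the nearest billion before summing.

Year 1987: gap = -2.5 × (7.75 - 4.78) = -7.425%, loss ≈ 19511 × 7.425/100 ≈ 1449.
Year 1988: gap = -2.5 × (6.7 - 4.78) = -4.8%, loss ≈ 19511 × 4.8/100 ≈ 937.
Year 1989: gap = -2.5 × (7.65 - 4.78) = -7.175%, loss ≈ 19511 × 7.175/100 ≈ 1400.
Year 1990: gap = -2.5 × (6.84 - 4.78) = -5.15%, loss ≈ 19511 × 5.15/100 ≈ 1005.
Year 1991: gap = -2.5 × (9.27 - 4.78) = -11.225%, loss ≈ 19511 × 11.225/100 ≈ 2190.
Total lost output = 1449 + 937 + 1400 + 1005 + 2190 = 6981 billion.

$6,981 billion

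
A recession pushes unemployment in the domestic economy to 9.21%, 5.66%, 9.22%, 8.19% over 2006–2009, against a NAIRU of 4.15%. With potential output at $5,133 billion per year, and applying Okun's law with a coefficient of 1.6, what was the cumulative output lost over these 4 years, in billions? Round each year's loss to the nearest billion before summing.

$1,288 billion

Year 2006: gap = -1.6 × (9.21 - 4.15) = -8.096%, loss ≈ 5133 × 8.096/100 ≈ 416.
Year 2007: gap = -1.6 × (5.66 - 4.15) = -2.416%, loss ≈ 5133 × 2.416/100 ≈ 124.
Year 2008: gap = -1.6 × (9.22 - 4.15) = -8.112%, loss ≈ 5133 × 8.112/100 ≈ 416.
Year 2009: gap = -1.6 × (8.19 - 4.15) = -6.464%, loss ≈ 5133 × 6.464/100 ≈ 332.
Total lost output = 416 + 124 + 416 + 332 = 1288 billion.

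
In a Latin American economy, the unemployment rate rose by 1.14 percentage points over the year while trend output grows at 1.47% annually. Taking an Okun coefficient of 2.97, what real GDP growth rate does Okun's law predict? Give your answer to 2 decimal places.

Growth-rate Okun's law: g_Y = g_Y* - β × Δu.
g_Y = 1.47 - 2.97 × (1.14) = 1.47 - 3.3858 = -1.9158%, i.e. -1.92% to 2 d.p.

-1.92%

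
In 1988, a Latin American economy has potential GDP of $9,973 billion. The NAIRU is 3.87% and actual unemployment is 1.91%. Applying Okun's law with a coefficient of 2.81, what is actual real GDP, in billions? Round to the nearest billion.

$10,522 billion

Unemployment gap = 1.91 - 3.87 = -1.96 points, so the output gap is -2.81 × (-1.96) = 5.5076%.
Actual GDP = 9973 × (1 + 5.5076/100) = 9973 × 1.055076 ≈ 10522 billion.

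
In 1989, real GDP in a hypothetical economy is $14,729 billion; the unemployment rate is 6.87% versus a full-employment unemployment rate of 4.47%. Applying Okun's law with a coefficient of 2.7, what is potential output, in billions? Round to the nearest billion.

Unemployment gap = 6.87 - 4.47 = 2.4 points, so output gap = -2.7 × 2.4 = -6.48%.
Since Y = Y* × (1 + gap/100), Y* = 14729/0.9352 ≈ 15750 billion.

$15,750 billion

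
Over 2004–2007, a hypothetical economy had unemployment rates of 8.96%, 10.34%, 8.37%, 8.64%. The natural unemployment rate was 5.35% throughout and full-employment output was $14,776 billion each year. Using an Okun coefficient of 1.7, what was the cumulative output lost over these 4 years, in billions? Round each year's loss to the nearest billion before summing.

Year 2004: gap = -1.7 × (8.96 - 5.35) = -6.137%, loss ≈ 14776 × 6.137/100 ≈ 907.
Year 2005: gap = -1.7 × (10.34 - 5.35) = -8.483%, loss ≈ 14776 × 8.483/100 ≈ 1253.
Year 2006: gap = -1.7 × (8.37 - 5.35) = -5.134%, loss ≈ 14776 × 5.134/100 ≈ 759.
Year 2007: gap = -1.7 × (8.64 - 5.35) = -5.593%, loss ≈ 14776 × 5.593/100 ≈ 826.
Total lost output = 907 + 1253 + 759 + 826 = 3745 billion.

$3,745 billion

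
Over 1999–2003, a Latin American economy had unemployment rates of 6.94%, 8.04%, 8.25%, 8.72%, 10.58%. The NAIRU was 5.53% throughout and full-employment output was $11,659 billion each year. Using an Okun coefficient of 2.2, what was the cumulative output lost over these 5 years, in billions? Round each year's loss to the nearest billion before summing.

Year 1999: gap = -2.2 × (6.94 - 5.53) = -3.102%, loss ≈ 11659 × 3.102/100 ≈ 362.
Year 2000: gap = -2.2 × (8.04 - 5.53) = -5.522%, loss ≈ 11659 × 5.522/100 ≈ 644.
Year 2001: gap = -2.2 × (8.25 - 5.53) = -5.984%, loss ≈ 11659 × 5.984/100 ≈ 698.
Year 2002: gap = -2.2 × (8.72 - 5.53) = -7.018%, loss ≈ 11659 × 7.018/100 ≈ 818.
Year 2003: gap = -2.2 × (10.58 - 5.53) = -11.11%, loss ≈ 11659 × 11.11/100 ≈ 1295.
Total lost output = 362 + 644 + 698 + 818 + 1295 = 3817 billion.

$3,817 billion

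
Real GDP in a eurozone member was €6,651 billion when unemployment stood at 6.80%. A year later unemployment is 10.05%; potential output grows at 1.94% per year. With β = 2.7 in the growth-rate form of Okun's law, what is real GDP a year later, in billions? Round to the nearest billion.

Δu = 10.05 - 6.8 = 3.25 points.
Okun's law (growth form): g_Y = g_Y* - β × Δu = 1.94 - 2.7 × (3.25) = 1.94 - 8.775 = -6.835%.
Real GDP in the next year = 6651 × (1 - 6.835/100) = 6651 × 0.93165 ≈ 6196 billion.

€6,196 billion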